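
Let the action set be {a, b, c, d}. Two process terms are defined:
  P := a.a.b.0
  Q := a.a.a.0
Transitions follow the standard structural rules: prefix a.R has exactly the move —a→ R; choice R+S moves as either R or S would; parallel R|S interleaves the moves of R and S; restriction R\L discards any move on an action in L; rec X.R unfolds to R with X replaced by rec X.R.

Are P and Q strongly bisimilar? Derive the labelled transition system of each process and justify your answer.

Reachable graph of P (4 states):
  m0 = a.a.b.0 :: --a--▸ m1
  m1 = a.b.0 :: --a--▸ m2
  m2 = b.0 :: --b--▸ m3
  m3 = 0 :: ∅
Reachable graph of Q (4 states):
  n0 = a.a.a.0 :: --a--▸ n1
  n1 = a.a.0 :: --a--▸ n2
  n2 = a.0 :: --a--▸ n3
  n3 = 0 :: ∅
Coarsest stable partition (strong bisimilarity classes):
  B0 = {m0}
  B1 = {m1}
  B2 = {m2}
  B3 = {m3, n3}
  B4 = {n0}
  B5 = {n1}
  B6 = {n2}
m0 ∈ B0, n0 ∈ B4 → different blocks

P ≁ Q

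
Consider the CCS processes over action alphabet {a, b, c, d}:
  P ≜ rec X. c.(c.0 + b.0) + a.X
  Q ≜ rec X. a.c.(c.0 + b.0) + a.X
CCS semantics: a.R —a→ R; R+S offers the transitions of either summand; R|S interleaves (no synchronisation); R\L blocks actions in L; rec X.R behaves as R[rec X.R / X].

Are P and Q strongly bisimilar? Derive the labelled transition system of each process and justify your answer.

not bisimilar

LTS(P): 3 reachable states
  m0 = rec X. c.(c.0 + b.0) + a.X :: -a-> m0, -c-> m1
  m1 = c.0 + b.0 :: -b-> m2, -c-> m2
  m2 = 0 :: stopped
LTS(Q): 4 reachable states
  n0 = rec X. a.c.(c.0 + b.0) + a.X :: -a-> n0, -a-> n1
  n1 = c.(c.0 + b.0) :: -c-> n2
  n2 = c.0 + b.0 :: -b-> n3, -c-> n3
  n3 = 0 :: stopped
Partition-refinement fixed point:
  B0 = {m0}
  B1 = {m1, n2}
  B2 = {m2, n3}
  B3 = {n0}
  B4 = {n1}
m0 ∈ B0, n0 ∈ B3 → different blocks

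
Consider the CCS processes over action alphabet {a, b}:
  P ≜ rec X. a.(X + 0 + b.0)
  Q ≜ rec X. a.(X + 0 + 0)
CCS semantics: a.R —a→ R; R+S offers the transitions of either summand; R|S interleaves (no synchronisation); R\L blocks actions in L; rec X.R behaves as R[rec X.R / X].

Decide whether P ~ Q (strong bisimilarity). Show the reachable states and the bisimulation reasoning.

not bisimilar

LTS(P): 3 reachable states
  m0 = rec X. a.(X + 0 + b.0) → -a-> m1
  m1 = (rec X. a.(X + 0 + b.0)) + 0 + b.0 → -a-> m1, -b-> m2
  m2 = 0 → deadlocked
LTS(Q): 2 reachable states
  n0 = rec X. a.(X + 0 + 0) → -a-> n1
  n1 = (rec X. a.(X + 0 + 0)) + 0 + 0 → -a-> n1
Partition-refinement fixed point:
  B0 = {m0}
  B1 = {m1}
  B2 = {m2}
  B3 = {n0, n1}
m0 ∈ B0, n0 ∈ B3 → different blocks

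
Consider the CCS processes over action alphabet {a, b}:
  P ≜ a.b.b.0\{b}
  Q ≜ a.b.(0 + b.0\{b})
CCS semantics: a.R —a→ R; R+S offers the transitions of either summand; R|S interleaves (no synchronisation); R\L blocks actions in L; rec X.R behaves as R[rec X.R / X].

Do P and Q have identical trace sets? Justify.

trace-equivalent

P's transition system — 4 states:
  s0 = a.b.b.0\{b} has moves —a→ s1
  s1 = b.b.0\{b} has moves —b→ s2
  s2 = b.0\{b} has moves —b→ s3
  s3 = 0\{b} has moves ·
Q's transition system — 4 states:
  t0 = a.b.(0 + b.0\{b}) has moves —a→ t1
  t1 = b.(0 + b.0\{b}) has moves —b→ t2
  t2 = 0 + b.0\{b} has moves —b→ t3
  t3 = 0\{b} has moves ·
Coarsest stable partition (strong bisimilarity classes):
  B0 = {s0, t0}
  B1 = {s1, t1}
  B2 = {s2, t2}
  B3 = {s3, t3}
s0 ∈ B0, t0 ∈ B0 → same block
Bisimilar ⇒ trace-equivalent.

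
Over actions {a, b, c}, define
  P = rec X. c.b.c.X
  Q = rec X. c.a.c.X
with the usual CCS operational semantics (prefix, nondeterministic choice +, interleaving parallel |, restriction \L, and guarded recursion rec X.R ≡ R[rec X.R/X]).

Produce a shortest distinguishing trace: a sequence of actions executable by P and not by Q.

P's transition system — 3 states:
  p0 = rec X. c.b.c.X → =c=> p1
  p1 = b.c.(rec X. c.b.c.X) → =b=> p2
  p2 = c.(rec X. c.b.c.X) → =c=> p0
Q's transition system — 3 states:
  q0 = rec X. c.a.c.X → =c=> q1
  q1 = a.c.(rec X. c.a.c.X) → =a=> q2
  q2 = c.(rec X. c.a.c.X) → =c=> q0
Trace ⟨cb⟩ through P, begin at {p0}:
  after c @ step 1: {p1}
  after b @ step 2: {p2}
  ✓ P
Trace ⟨cb⟩ through Q, begin at {q0}:
  after c @ step 1: {q1}
  after b @ step 2: ∅  — Q cannot continue

cb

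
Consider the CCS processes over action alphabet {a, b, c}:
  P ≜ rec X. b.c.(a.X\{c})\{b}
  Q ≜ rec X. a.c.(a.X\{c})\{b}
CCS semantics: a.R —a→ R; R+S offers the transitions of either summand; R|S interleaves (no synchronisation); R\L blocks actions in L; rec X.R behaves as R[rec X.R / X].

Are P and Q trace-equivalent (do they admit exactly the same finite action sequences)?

NO — witness ⟨b⟩

LTS(P): 4 reachable states
  p0 = rec X. b.c.(a.X\{c})\{b} :: -b-> p1
  p1 = c.(a.(rec X. b.c.(a.X\{c})\{b})\{c})\{b} :: -c-> p2
  p2 = (a.(rec X. b.c.(a.X\{c})\{b})\{c})\{b} :: -a-> p3
  p3 = (rec X. b.c.(a.X\{c})\{b})\{c}\{b} :: ·
LTS(Q): 5 reachable states
  q0 = rec X. a.c.(a.X\{c})\{b} :: -a-> q1
  q1 = c.(a.(rec X. a.c.(a.X\{c})\{b})\{c})\{b} :: -c-> q2
  q2 = (a.(rec X. a.c.(a.X\{c})\{b})\{c})\{b} :: -a-> q3
  q3 = (rec X. a.c.(a.X\{c})\{b})\{c}\{b} :: -a-> q4
  q4 = (c.(a.(rec X. a.c.(a.X\{c})\{b})\{c})\{b})\{c}\{b} :: ·
Executing b from P (initial set {p0}):
  [1] b ⇒ {p1}
  — P admits the full trace.
Executing b from Q (initial set {q0}):
  [1] b ⇒ no successor for Q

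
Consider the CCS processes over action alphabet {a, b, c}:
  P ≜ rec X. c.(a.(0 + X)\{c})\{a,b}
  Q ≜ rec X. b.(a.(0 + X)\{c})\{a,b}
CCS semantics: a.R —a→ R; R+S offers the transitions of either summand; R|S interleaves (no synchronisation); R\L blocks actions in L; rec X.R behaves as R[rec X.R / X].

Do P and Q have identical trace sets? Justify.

LTS(P): 2 reachable states
  p0 = rec X. c.(a.(0 + X)\{c})\{a,b} ⊢ =c=> p1
  p1 = (a.(0 + (rec X. c.(a.(0 + X)\{c})\{a,b}))\{c})\{a,b} ⊢ (no moves)
LTS(Q): 2 reachable states
  q0 = rec X. b.(a.(0 + X)\{c})\{a,b} ⊢ =b=> q1
  q1 = (a.(0 + (rec X. b.(a.(0 + X)\{c})\{a,b}))\{c})\{a,b} ⊢ (no moves)
Executing c from P (initial set {p0}):
  step 1 (c): {p1}
  — P admits the full trace.
Executing c from Q (initial set {q0}):
  step 1 (c): no successor for Q

trace-distinct — witness ⟨c⟩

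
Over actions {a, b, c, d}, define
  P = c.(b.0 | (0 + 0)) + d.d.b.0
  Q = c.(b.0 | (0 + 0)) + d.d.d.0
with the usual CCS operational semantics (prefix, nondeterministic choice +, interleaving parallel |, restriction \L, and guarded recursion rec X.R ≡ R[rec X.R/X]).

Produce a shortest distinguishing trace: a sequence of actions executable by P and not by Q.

Reachable graph of P (6 states):
  m0 = c.(b.0 | (0 + 0)) + d.d.b.0 ⊢ —c→ m1, —d→ m2
  m1 = b.0 | (0 + 0) ⊢ —b→ m3
  m2 = d.b.0 ⊢ —d→ m4
  m3 = 0 | (0 + 0) ⊢ (no moves)
  m4 = b.0 ⊢ —b→ m5
  m5 = 0 ⊢ (no moves)
Reachable graph of Q (6 states):
  n0 = c.(b.0 | (0 + 0)) + d.d.d.0 ⊢ —c→ n1, —d→ n2
  n1 = b.0 | (0 + 0) ⊢ —b→ n3
  n2 = d.d.0 ⊢ —d→ n4
  n3 = 0 | (0 + 0) ⊢ (no moves)
  n4 = d.0 ⊢ —d→ n5
  n5 = 0 ⊢ (no moves)
Run σ = ⟨ddb⟩ on P: start {m0}
  after d @ step 1: {m2}
  after d @ step 2: {m4}
  after b @ step 3: {m5}
  ✓ P
Run σ = ⟨ddb⟩ on Q: start {n0}
  after d @ step 1: {n2}
  after d @ step 2: {n4}
  after b @ step 3: no successor for Q

ddb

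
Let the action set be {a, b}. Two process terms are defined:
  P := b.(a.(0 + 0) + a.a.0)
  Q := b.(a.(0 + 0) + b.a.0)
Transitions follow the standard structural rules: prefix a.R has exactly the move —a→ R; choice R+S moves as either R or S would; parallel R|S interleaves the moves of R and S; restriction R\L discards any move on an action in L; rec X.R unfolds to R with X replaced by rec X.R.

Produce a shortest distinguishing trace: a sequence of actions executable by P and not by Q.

Reachable graph of P (5 states):
  m0 = b.(a.(0 + 0) + a.a.0) :: =b=> m1
  m1 = a.(0 + 0) + a.a.0 :: =a=> m2, =a=> m3
  m2 = 0 + 0 :: stopped
  m3 = a.0 :: =a=> m4
  m4 = 0 :: stopped
Reachable graph of Q (5 states):
  n0 = b.(a.(0 + 0) + b.a.0) :: =b=> n1
  n1 = a.(0 + 0) + b.a.0 :: =a=> n2, =b=> n3
  n2 = 0 + 0 :: stopped
  n3 = a.0 :: =a=> n4
  n4 = 0 :: stopped
Run σ = ⟨baa⟩ on P: start {m0}
  after b @ step 1: {m1}
  after a @ step 2: {m2, m3}
  after a @ step 3: {m4}
  — P admits the full trace.
Run σ = ⟨baa⟩ on Q: start {n0}
  after b @ step 1: {n1}
  after a @ step 2: {n2}
  after a @ step 3: no successor for Q

baa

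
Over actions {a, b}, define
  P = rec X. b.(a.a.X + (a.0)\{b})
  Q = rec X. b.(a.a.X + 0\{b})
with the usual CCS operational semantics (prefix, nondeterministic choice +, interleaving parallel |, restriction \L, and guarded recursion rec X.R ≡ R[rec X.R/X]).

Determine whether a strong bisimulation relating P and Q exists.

P's transition system — 4 states:
  m0 = rec X. b.(a.a.X + (a.0)\{b}) :: --b--▸ m1
  m1 = a.a.(rec X. b.(a.a.X + (a.0)\{b})) + (a.0)\{b} :: --a--▸ m2, --a--▸ m3
  m2 = 0\{b} :: ∅
  m3 = a.(rec X. b.(a.a.X + (a.0)\{b})) :: --a--▸ m0
Q's transition system — 3 states:
  n0 = rec X. b.(a.a.X + 0\{b}) :: --b--▸ n1
  n1 = a.a.(rec X. b.(a.a.X + 0\{b})) + 0\{b} :: --a--▸ n2
  n2 = a.(rec X. b.(a.a.X + 0\{b})) :: --a--▸ n0
Bisimilarity quotient blocks:
  B0 = {m0}
  B1 = {m1}
  B2 = {m2}
  B3 = {m3}
  B4 = {n0}
  B5 = {n1}
  B6 = {n2}
m0 ∈ B0, n0 ∈ B4 → different blocks

P ≁ Q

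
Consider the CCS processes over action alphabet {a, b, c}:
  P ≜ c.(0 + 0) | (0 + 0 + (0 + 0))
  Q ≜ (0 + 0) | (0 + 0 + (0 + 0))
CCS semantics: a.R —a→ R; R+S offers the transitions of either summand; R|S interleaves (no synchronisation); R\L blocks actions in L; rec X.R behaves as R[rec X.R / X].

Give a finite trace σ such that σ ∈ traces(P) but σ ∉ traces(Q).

P's transition system — 2 states:
  u0 = c.(0 + 0) | (0 + 0 + (0 + 0)) has moves --c--▸ u1
  u1 = (0 + 0) | (0 + 0 + (0 + 0)) has moves deadlocked
Q's transition system — 1 states:
  v0 = (0 + 0) | (0 + 0 + (0 + 0)) has moves deadlocked
Executing c from P (initial set {u0}):
  [1] c ⇒ {u1}
  ✓ P
Executing c from Q (initial set {v0}):
  [1] c ⇒ no successor for Q

c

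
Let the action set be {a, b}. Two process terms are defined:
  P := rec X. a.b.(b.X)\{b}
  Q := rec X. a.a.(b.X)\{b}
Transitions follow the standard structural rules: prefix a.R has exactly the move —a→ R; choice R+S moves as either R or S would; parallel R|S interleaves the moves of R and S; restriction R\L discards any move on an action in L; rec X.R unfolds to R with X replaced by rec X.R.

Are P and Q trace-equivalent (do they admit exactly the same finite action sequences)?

NO — witness ⟨ab⟩

P's transition system — 3 states:
  s0 = rec X. a.b.(b.X)\{b} :: --a--▸ s1
  s1 = b.(b.(rec X. a.b.(b.X)\{b}))\{b} :: --b--▸ s2
  s2 = (b.(rec X. a.b.(b.X)\{b}))\{b} :: ·
Q's transition system — 3 states:
  t0 = rec X. a.a.(b.X)\{b} :: --a--▸ t1
  t1 = a.(b.(rec X. a.a.(b.X)\{b}))\{b} :: --a--▸ t2
  t2 = (b.(rec X. a.a.(b.X)\{b}))\{b} :: ·
Run σ = ⟨ab⟩ on P: start {s0}
  after a @ step 1: {s1}
  after b @ step 2: {s2}
  — P admits the full trace.
Run σ = ⟨ab⟩ on Q: start {t0}
  after a @ step 1: {t1}
  after b @ step 2: ∅ (Q stuck)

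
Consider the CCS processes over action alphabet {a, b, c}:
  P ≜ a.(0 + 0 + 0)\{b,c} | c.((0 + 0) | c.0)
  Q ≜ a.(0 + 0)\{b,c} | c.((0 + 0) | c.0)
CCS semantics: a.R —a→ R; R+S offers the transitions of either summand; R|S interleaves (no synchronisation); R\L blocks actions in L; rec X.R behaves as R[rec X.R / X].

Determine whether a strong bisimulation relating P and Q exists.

bisimilar

P's transition system — 6 states:
  u0 = a.(0 + 0 + 0)\{b,c} | c.((0 + 0) | c.0) | ··a··> u1, ··c··> u2
  u1 = (0 + 0 + 0)\{b,c} | c.((0 + 0) | c.0) | ··c··> u3
  u2 = a.(0 + 0 + 0)\{b,c} | ((0 + 0) | c.0) | ··a··> u3, ··c··> u4
  u3 = (0 + 0 + 0)\{b,c} | ((0 + 0) | c.0) | ··c··> u5
  u4 = a.(0 + 0 + 0)\{b,c} | ((0 + 0) | 0) | ··a··> u5
  u5 = (0 + 0 + 0)\{b,c} | ((0 + 0) | 0) | stopped
Q's transition system — 6 states:
  v0 = a.(0 + 0)\{b,c} | c.((0 + 0) | c.0) | ··a··> v1, ··c··> v2
  v1 = (0 + 0)\{b,c} | c.((0 + 0) | c.0) | ··c··> v3
  v2 = a.(0 + 0)\{b,c} | ((0 + 0) | c.0) | ··a··> v3, ··c··> v4
  v3 = (0 + 0)\{b,c} | ((0 + 0) | c.0) | ··c··> v5
  v4 = a.(0 + 0)\{b,c} | ((0 + 0) | 0) | ··a··> v5
  v5 = (0 + 0)\{b,c} | ((0 + 0) | 0) | stopped
Partition-refinement fixed point:
  B0 = {u0, v0}
  B1 = {u1, v1}
  B2 = {u3, v3}
  B3 = {u5, v5}
  B4 = {u2, v2}
  B5 = {u4, v4}
u0 ∈ B0, v0 ∈ B0 → same block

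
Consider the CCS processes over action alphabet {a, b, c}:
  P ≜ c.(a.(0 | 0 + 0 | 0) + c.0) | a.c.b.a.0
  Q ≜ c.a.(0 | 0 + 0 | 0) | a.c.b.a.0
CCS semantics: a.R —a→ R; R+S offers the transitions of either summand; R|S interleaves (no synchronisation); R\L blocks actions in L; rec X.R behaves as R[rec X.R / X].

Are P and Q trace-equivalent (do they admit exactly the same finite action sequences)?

traces(P) ≠ traces(Q) — witness ⟨cc⟩

LTS(P): 20 reachable states
  u0 = c.(a.(0 | 0 + 0 | 0) + c.0) | a.c.b.a.0 ⊢ —a→ u1, —c→ u2
  u1 = c.(a.(0 | 0 + 0 | 0) + c.0) | c.b.a.0 ⊢ —c→ u3, —c→ u4
  u2 = (a.(0 | 0 + 0 | 0) + c.0) | a.c.b.a.0 ⊢ —a→ u3, —a→ u5, —c→ u6
  u3 = (a.(0 | 0 + 0 | 0) + c.0) | c.b.a.0 ⊢ —a→ u7, —c→ u8, —c→ u9
  u4 = c.(a.(0 | 0 + 0 | 0) + c.0) | b.a.0 ⊢ —b→ u10, —c→ u8
  u5 = (0 | 0 + 0 | 0) | a.c.b.a.0 ⊢ —a→ u7
  u6 = 0 | a.c.b.a.0 ⊢ —a→ u9
  u7 = (0 | 0 + 0 | 0) | c.b.a.0 ⊢ —c→ u11
  u8 = (a.(0 | 0 + 0 | 0) + c.0) | b.a.0 ⊢ —a→ u11, —b→ u12, —c→ u13
  u9 = 0 | c.b.a.0 ⊢ —c→ u13
  u10 = c.(a.(0 | 0 + 0 | 0) + c.0) | a.0 ⊢ —a→ u14, —c→ u12
  u11 = (0 | 0 + 0 | 0) | b.a.0 ⊢ —b→ u15
  u12 = (a.(0 | 0 + 0 | 0) + c.0) | a.0 ⊢ —a→ u15, —a→ u16, —c→ u17
  u13 = 0 | b.a.0 ⊢ —b→ u17
  u14 = c.(a.(0 | 0 + 0 | 0) + c.0) | 0 ⊢ —c→ u16
  u15 = (0 | 0 + 0 | 0) | a.0 ⊢ —a→ u18
  u16 = (a.(0 | 0 + 0 | 0) + c.0) | 0 ⊢ —a→ u18, —c→ u19
  u17 = 0 | a.0 ⊢ —a→ u19
  u18 = (0 | 0 + 0 | 0) | 0 ⊢ stopped
  u19 = 0 | 0 ⊢ stopped
LTS(Q): 15 reachable states
  v0 = c.a.(0 | 0 + 0 | 0) | a.c.b.a.0 ⊢ —a→ v1, —c→ v2
  v1 = c.a.(0 | 0 + 0 | 0) | c.b.a.0 ⊢ —c→ v3, —c→ v4
  v2 = a.(0 | 0 + 0 | 0) | a.c.b.a.0 ⊢ —a→ v3, —a→ v5
  v3 = a.(0 | 0 + 0 | 0) | c.b.a.0 ⊢ —a→ v6, —c→ v7
  v4 = c.a.(0 | 0 + 0 | 0) | b.a.0 ⊢ —b→ v8, —c→ v7
  v5 = (0 | 0 + 0 | 0) | a.c.b.a.0 ⊢ —a→ v6
  v6 = (0 | 0 + 0 | 0) | c.b.a.0 ⊢ —c→ v9
  v7 = a.(0 | 0 + 0 | 0) | b.a.0 ⊢ —a→ v9, —b→ v10
  v8 = c.a.(0 | 0 + 0 | 0) | a.0 ⊢ —a→ v11, —c→ v10
  v9 = (0 | 0 + 0 | 0) | b.a.0 ⊢ —b→ v12
  v10 = a.(0 | 0 + 0 | 0) | a.0 ⊢ —a→ v12, —a→ v13
  v11 = c.a.(0 | 0 + 0 | 0) | 0 ⊢ —c→ v13
  v12 = (0 | 0 + 0 | 0) | a.0 ⊢ —a→ v14
  v13 = a.(0 | 0 + 0 | 0) | 0 ⊢ —a→ v14
  v14 = (0 | 0 + 0 | 0) | 0 ⊢ stopped
Run σ = ⟨cc⟩ on P: start {u0}
  after c @ step 1: {u2}
  after c @ step 2: {u6}
  ✓ P
Run σ = ⟨cc⟩ on Q: start {v0}
  after c @ step 1: {v2}
  after c @ step 2: no successor for Q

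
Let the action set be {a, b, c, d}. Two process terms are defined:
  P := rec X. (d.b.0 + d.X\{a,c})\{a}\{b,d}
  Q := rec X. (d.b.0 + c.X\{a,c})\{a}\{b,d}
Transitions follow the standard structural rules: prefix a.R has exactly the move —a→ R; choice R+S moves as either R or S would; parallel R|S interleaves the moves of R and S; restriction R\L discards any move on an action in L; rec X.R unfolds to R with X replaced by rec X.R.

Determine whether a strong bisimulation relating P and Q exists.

NO

Reachable graph of P (1 states):
  u0 = rec X. (d.b.0 + d.X\{a,c})\{a}\{b,d} ⊢ stopped
Reachable graph of Q (2 states):
  v0 = rec X. (d.b.0 + c.X\{a,c})\{a}\{b,d} ⊢ ··c··> v1
  v1 = (rec X. (d.b.0 + c.X\{a,c})\{a}\{b,d})\{a,c}\{a}\{b,d} ⊢ stopped
Coarsest stable partition (strong bisimilarity classes):
  B0 = {u0, v1}
  B1 = {v0}
u0 ∈ B0, v0 ∈ B1 → different blocks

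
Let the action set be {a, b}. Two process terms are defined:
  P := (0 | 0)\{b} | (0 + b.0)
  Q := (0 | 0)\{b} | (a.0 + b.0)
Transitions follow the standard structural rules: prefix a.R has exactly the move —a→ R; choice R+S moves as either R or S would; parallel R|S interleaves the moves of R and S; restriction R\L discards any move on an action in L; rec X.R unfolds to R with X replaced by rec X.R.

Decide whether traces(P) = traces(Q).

LTS(P): 2 reachable states
  p0 = (0 | 0)\{b} | (0 + b.0) | ··b··> p1
  p1 = (0 | 0)\{b} | 0 | deadlocked
LTS(Q): 2 reachable states
  q0 = (0 | 0)\{b} | (a.0 + b.0) | ··a··> q1, ··b··> q1
  q1 = (0 | 0)\{b} | 0 | deadlocked
Trace ⟨a⟩ through Q, begin at {q0}:
  after a @ step 1: {q1}
  — Q admits the full trace.
Trace ⟨a⟩ through P, begin at {p0}:
  after a @ step 1: ∅  — P cannot continue

traces(P) ≠ traces(Q) — witness ⟨a⟩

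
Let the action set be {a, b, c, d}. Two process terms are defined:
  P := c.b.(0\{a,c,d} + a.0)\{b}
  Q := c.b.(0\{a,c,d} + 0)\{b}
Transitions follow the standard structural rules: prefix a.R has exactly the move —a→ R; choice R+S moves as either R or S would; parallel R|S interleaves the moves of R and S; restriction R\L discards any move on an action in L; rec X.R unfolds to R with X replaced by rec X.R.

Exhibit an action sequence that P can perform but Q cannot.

P's transition system — 4 states:
  p0 = c.b.(0\{a,c,d} + a.0)\{b} ⊢ —c→ p1
  p1 = b.(0\{a,c,d} + a.0)\{b} ⊢ —b→ p2
  p2 = (0\{a,c,d} + a.0)\{b} ⊢ —a→ p3
  p3 = 0\{b} ⊢ ·
Q's transition system — 3 states:
  q0 = c.b.(0\{a,c,d} + 0)\{b} ⊢ —c→ q1
  q1 = b.(0\{a,c,d} + 0)\{b} ⊢ —b→ q2
  q2 = (0\{a,c,d} + 0)\{b} ⊢ ·
Run σ = ⟨cba⟩ on P: start {p0}
  [1] c ⇒ {p1}
  [2] b ⇒ {p2}
  [3] a ⇒ {p3}
  — P admits the full trace.
Run σ = ⟨cba⟩ on Q: start {q0}
  [1] c ⇒ {q1}
  [2] b ⇒ {q2}
  [3] a ⇒ no successor for Q

cba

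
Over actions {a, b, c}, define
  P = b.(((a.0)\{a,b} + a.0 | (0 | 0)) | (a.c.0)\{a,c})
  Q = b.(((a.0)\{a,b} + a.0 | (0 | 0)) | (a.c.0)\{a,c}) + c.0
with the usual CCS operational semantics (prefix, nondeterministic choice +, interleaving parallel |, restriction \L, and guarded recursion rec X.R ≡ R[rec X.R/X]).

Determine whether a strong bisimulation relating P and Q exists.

LTS(P): 3 reachable states
  s0 = b.(((a.0)\{a,b} + a.0 | (0 | 0)) | (a.c.0)\{a,c}) :: -b-> s1
  s1 = ((a.0)\{a,b} + a.0 | (0 | 0)) | (a.c.0)\{a,c} :: -a-> s2
  s2 = 0 | (0 | 0) | (a.c.0)\{a,c} :: stopped
LTS(Q): 4 reachable states
  t0 = b.(((a.0)\{a,b} + a.0 | (0 | 0)) | (a.c.0)\{a,c}) + c.0 :: -b-> t1, -c-> t2
  t1 = ((a.0)\{a,b} + a.0 | (0 | 0)) | (a.c.0)\{a,c} :: -a-> t3
  t2 = 0 :: stopped
  t3 = 0 | (0 | 0) | (a.c.0)\{a,c} :: stopped
Partition-refinement fixed point:
  B0 = {s0}
  B1 = {s1, t1}
  B2 = {s2, t2, t3}
  B3 = {t0}
s0 ∈ B0, t0 ∈ B3 → different blocks

not bisimilar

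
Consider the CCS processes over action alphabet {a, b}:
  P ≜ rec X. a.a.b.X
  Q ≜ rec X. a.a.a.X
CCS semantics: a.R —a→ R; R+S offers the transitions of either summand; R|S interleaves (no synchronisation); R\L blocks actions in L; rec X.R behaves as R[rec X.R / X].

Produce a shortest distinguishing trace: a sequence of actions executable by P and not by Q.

LTS(P): 3 reachable states
  p0 = rec X. a.a.b.X has moves --a--▸ p1
  p1 = a.b.(rec X. a.a.b.X) has moves --a--▸ p2
  p2 = b.(rec X. a.a.b.X) has moves --b--▸ p0
LTS(Q): 3 reachable states
  q0 = rec X. a.a.a.X has moves --a--▸ q1
  q1 = a.a.(rec X. a.a.a.X) has moves --a--▸ q2
  q2 = a.(rec X. a.a.a.X) has moves --a--▸ q0
Run σ = ⟨aab⟩ on P: start {p0}
  after a @ step 1: {p1}
  after a @ step 2: {p2}
  after b @ step 3: {p0}
  ✓ P
Run σ = ⟨aab⟩ on Q: start {q0}
  after a @ step 1: {q1}
  after a @ step 2: {q2}
  after b @ step 3: ∅  — Q cannot continue

aab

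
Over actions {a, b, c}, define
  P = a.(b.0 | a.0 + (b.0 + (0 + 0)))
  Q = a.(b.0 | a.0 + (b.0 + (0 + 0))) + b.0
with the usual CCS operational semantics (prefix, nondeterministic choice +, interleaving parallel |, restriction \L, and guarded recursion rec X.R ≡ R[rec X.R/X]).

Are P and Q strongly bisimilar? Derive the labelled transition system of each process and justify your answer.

LTS(P): 6 reachable states
  p0 = a.(b.0 | a.0 + (b.0 + (0 + 0))) → -a-> p1
  p1 = b.0 | a.0 + (b.0 + (0 + 0)) → -a-> p2, -b-> p3, -b-> p4
  p2 = b.0 | 0 → -b-> p5
  p3 = 0 → ∅
  p4 = 0 | a.0 → -a-> p5
  p5 = 0 | 0 → ∅
LTS(Q): 6 reachable states
  q0 = a.(b.0 | a.0 + (b.0 + (0 + 0))) + b.0 → -a-> q1, -b-> q2
  q1 = b.0 | a.0 + (b.0 + (0 + 0)) → -a-> q3, -b-> q2, -b-> q4
  q2 = 0 → ∅
  q3 = b.0 | 0 → -b-> q5
  q4 = 0 | a.0 → -a-> q5
  q5 = 0 | 0 → ∅
Coarsest stable partition (strong bisimilarity classes):
  B0 = {p0}
  B1 = {p1, q1}
  B2 = {p4, q4}
  B3 = {p3, p5, q2, q5}
  B4 = {p2, q3}
  B5 = {q0}
p0 ∈ B0, q0 ∈ B5 → different blocks

P ≁ Q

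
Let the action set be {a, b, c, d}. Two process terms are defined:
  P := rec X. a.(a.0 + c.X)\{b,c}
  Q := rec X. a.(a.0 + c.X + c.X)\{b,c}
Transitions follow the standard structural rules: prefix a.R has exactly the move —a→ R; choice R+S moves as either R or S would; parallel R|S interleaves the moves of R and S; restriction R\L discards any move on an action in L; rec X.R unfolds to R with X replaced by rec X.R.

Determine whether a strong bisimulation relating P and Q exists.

YES

Reachable graph of P (3 states):
  u0 = rec X. a.(a.0 + c.X)\{b,c} | --a--▸ u1
  u1 = (a.0 + c.(rec X. a.(a.0 + c.X)\{b,c}))\{b,c} | --a--▸ u2
  u2 = 0\{b,c} | deadlocked
Reachable graph of Q (3 states):
  v0 = rec X. a.(a.0 + c.X + c.X)\{b,c} | --a--▸ v1
  v1 = (a.0 + c.(rec X. a.(a.0 + c.X + c.X)\{b,c}) + c.(rec X. a.(a.0 + c.X + c.X)\{b,c}))\{b,c} | --a--▸ v2
  v2 = 0\{b,c} | deadlocked
Bisimilarity quotient blocks:
  B0 = {u0, v0}
  B1 = {u1, v1}
  B2 = {u2, v2}
u0 ∈ B0, v0 ∈ B0 → same block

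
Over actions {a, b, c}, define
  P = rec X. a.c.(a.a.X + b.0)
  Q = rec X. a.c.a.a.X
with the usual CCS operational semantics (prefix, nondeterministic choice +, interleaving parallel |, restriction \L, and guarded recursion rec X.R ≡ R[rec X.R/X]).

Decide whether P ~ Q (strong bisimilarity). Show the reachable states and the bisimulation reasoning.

NO

LTS(P): 5 reachable states
  u0 = rec X. a.c.(a.a.X + b.0) :: =a=> u1
  u1 = c.(a.a.(rec X. a.c.(a.a.X + b.0)) + b.0) :: =c=> u2
  u2 = a.a.(rec X. a.c.(a.a.X + b.0)) + b.0 :: =a=> u3, =b=> u4
  u3 = a.(rec X. a.c.(a.a.X + b.0)) :: =a=> u0
  u4 = 0 :: stopped
LTS(Q): 4 reachable states
  v0 = rec X. a.c.a.a.X :: =a=> v1
  v1 = c.a.a.(rec X. a.c.a.a.X) :: =c=> v2
  v2 = a.a.(rec X. a.c.a.a.X) :: =a=> v3
  v3 = a.(rec X. a.c.a.a.X) :: =a=> v0
Partition-refinement fixed point:
  B0 = {u0}
  B1 = {u1}
  B2 = {u2}
  B3 = {u3}
  B4 = {u4}
  B5 = {v0}
  B6 = {v1}
  B7 = {v2}
  B8 = {v3}
u0 ∈ B0, v0 ∈ B5 → different blocks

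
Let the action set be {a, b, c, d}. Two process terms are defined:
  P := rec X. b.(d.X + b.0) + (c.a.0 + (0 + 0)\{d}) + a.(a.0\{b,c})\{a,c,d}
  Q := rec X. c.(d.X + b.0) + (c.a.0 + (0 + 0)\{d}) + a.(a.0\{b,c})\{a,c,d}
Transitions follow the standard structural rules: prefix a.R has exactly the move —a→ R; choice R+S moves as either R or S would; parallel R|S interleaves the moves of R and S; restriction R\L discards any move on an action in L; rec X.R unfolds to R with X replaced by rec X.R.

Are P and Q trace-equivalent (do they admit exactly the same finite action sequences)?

P's transition system — 5 states:
  m0 = rec X. b.(d.X + b.0) + (c.a.0 + (0 + 0)\{d}) + a.(a.0\{b,c})\{a,c,d} | ··a··> m1, ··b··> m2, ··c··> m3
  m1 = (a.0\{b,c})\{a,c,d} | (no moves)
  m2 = d.(rec X. b.(d.X + b.0) + (c.a.0 + (0 + 0)\{d}) + a.(a.0\{b,c})\{a,c,d}) + b.0 | ··b··> m4, ··d··> m0
  m3 = a.0 | ··a··> m4
  m4 = 0 | (no moves)
Q's transition system — 5 states:
  n0 = rec X. c.(d.X + b.0) + (c.a.0 + (0 + 0)\{d}) + a.(a.0\{b,c})\{a,c,d} | ··a··> n1, ··c··> n2, ··c··> n3
  n1 = (a.0\{b,c})\{a,c,d} | (no moves)
  n2 = a.0 | ··a··> n4
  n3 = d.(rec X. c.(d.X + b.0) + (c.a.0 + (0 + 0)\{d}) + a.(a.0\{b,c})\{a,c,d}) + b.0 | ··b··> n4, ··d··> n0
  n4 = 0 | (no moves)
Executing b from P (initial set {m0}):
  after b @ step 1: {m2}
  P completes σ.
Executing b from Q (initial set {n0}):
  after b @ step 1: ∅  — Q cannot continue

trace-distinct — witness ⟨b⟩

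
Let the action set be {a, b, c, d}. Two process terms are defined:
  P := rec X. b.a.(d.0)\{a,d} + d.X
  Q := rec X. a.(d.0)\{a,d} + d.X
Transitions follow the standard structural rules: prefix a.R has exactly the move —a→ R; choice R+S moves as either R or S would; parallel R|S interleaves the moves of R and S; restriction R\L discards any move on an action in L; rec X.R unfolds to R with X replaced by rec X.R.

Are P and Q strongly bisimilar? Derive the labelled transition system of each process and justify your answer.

NO

LTS(P): 3 reachable states
  s0 = rec X. b.a.(d.0)\{a,d} + d.X → --b--▸ s1, --d--▸ s0
  s1 = a.(d.0)\{a,d} → --a--▸ s2
  s2 = (d.0)\{a,d} → ∅
LTS(Q): 2 reachable states
  t0 = rec X. a.(d.0)\{a,d} + d.X → --a--▸ t1, --d--▸ t0
  t1 = (d.0)\{a,d} → ∅
Partition-refinement fixed point:
  B0 = {s0}
  B1 = {s1}
  B2 = {s2, t1}
  B3 = {t0}
s0 ∈ B0, t0 ∈ B3 → different blocks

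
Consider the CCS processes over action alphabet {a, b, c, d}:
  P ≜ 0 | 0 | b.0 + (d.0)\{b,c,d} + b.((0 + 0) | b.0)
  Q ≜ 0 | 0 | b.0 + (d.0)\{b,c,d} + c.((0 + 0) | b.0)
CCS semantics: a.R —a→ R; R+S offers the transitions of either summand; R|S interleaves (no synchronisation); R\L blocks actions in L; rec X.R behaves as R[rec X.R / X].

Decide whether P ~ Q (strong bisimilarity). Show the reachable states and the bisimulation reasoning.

P ≁ Q

P's transition system — 4 states:
  u0 = 0 | 0 | b.0 + (d.0)\{b,c,d} + b.((0 + 0) | b.0) | —b→ u1, —b→ u2
  u1 = (0 + 0) | b.0 | —b→ u3
  u2 = 0 | 0 | 0 | ·
  u3 = (0 + 0) | 0 | ·
Q's transition system — 4 states:
  v0 = 0 | 0 | b.0 + (d.0)\{b,c,d} + c.((0 + 0) | b.0) | —b→ v1, —c→ v2
  v1 = 0 | 0 | 0 | ·
  v2 = (0 + 0) | b.0 | —b→ v3
  v3 = (0 + 0) | 0 | ·
Bisimilarity quotient blocks:
  B0 = {u0}
  B1 = {u2, u3, v1, v3}
  B2 = {u1, v2}
  B3 = {v0}
u0 ∈ B0, v0 ∈ B3 → different blocks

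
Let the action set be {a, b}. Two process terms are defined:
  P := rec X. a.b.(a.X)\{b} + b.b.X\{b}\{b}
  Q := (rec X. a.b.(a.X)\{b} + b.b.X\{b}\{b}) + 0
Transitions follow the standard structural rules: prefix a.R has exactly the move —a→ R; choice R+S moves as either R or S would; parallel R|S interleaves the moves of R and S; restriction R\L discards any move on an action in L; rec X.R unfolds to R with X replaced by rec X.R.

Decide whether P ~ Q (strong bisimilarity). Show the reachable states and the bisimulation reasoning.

YES

P's transition system — 8 states:
  m0 = rec X. a.b.(a.X)\{b} + b.b.X\{b}\{b} → --a--▸ m1, --b--▸ m2
  m1 = b.(a.(rec X. a.b.(a.X)\{b} + b.b.X\{b}\{b}))\{b} → --b--▸ m3
  m2 = b.(rec X. a.b.(a.X)\{b} + b.b.X\{b}\{b})\{b}\{b} → --b--▸ m4
  m3 = (a.(rec X. a.b.(a.X)\{b} + b.b.X\{b}\{b}))\{b} → --a--▸ m5
  m4 = (rec X. a.b.(a.X)\{b} + b.b.X\{b}\{b})\{b}\{b} → --a--▸ m6
  m5 = (rec X. a.b.(a.X)\{b} + b.b.X\{b}\{b})\{b} → --a--▸ m7
  m6 = (b.(a.(rec X. a.b.(a.X)\{b} + b.b.X\{b}\{b}))\{b})\{b}\{b} → ∅
  m7 = (b.(a.(rec X. a.b.(a.X)\{b} + b.b.X\{b}\{b}))\{b})\{b} → ∅
Q's transition system — 8 states:
  n0 = (rec X. a.b.(a.X)\{b} + b.b.X\{b}\{b}) + 0 → --a--▸ n1, --b--▸ n2
  n1 = b.(a.(rec X. a.b.(a.X)\{b} + b.b.X\{b}\{b}))\{b} → --b--▸ n3
  n2 = b.(rec X. a.b.(a.X)\{b} + b.b.X\{b}\{b})\{b}\{b} → --b--▸ n4
  n3 = (a.(rec X. a.b.(a.X)\{b} + b.b.X\{b}\{b}))\{b} → --a--▸ n5
  n4 = (rec X. a.b.(a.X)\{b} + b.b.X\{b}\{b})\{b}\{b} → --a--▸ n6
  n5 = (rec X. a.b.(a.X)\{b} + b.b.X\{b}\{b})\{b} → --a--▸ n7
  n6 = (b.(a.(rec X. a.b.(a.X)\{b} + b.b.X\{b}\{b}))\{b})\{b}\{b} → ∅
  n7 = (b.(a.(rec X. a.b.(a.X)\{b} + b.b.X\{b}\{b}))\{b})\{b} → ∅
Coarsest stable partition (strong bisimilarity classes):
  B0 = {m0, n0}
  B1 = {m1, n1}
  B2 = {m3, n3}
  B3 = {m4, m5, n4, n5}
  B4 = {m6, m7, n6, n7}
  B5 = {m2, n2}
m0 ∈ B0, n0 ∈ B0 → same block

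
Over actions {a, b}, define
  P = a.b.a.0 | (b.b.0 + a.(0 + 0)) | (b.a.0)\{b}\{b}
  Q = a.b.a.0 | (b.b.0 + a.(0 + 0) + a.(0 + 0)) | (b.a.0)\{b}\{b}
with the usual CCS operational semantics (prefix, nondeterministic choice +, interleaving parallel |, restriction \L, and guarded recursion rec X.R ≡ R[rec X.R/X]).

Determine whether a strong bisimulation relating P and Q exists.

LTS(P): 16 reachable states
  m0 = a.b.a.0 | (b.b.0 + a.(0 + 0)) | (b.a.0)\{b}\{b} :: ··a··> m1, ··a··> m2, ··b··> m3
  m1 = a.b.a.0 | (0 + 0) | (b.a.0)\{b}\{b} :: ··a··> m4
  m2 = b.a.0 | (b.b.0 + a.(0 + 0)) | (b.a.0)\{b}\{b} :: ··a··> m4, ··b··> m5, ··b··> m6
  m3 = a.b.a.0 | b.0 | (b.a.0)\{b}\{b} :: ··a··> m6, ··b··> m7
  m4 = b.a.0 | (0 + 0) | (b.a.0)\{b}\{b} :: ··b··> m8
  m5 = a.0 | (b.b.0 + a.(0 + 0)) | (b.a.0)\{b}\{b} :: ··a··> m8, ··a··> m9, ··b··> m10
  m6 = b.a.0 | b.0 | (b.a.0)\{b}\{b} :: ··b··> m10, ··b··> m11
  m7 = a.b.a.0 | 0 | (b.a.0)\{b}\{b} :: ··a··> m11
  m8 = a.0 | (0 + 0) | (b.a.0)\{b}\{b} :: ··a··> m12
  m9 = 0 | (b.b.0 + a.(0 + 0)) | (b.a.0)\{b}\{b} :: ··a··> m12, ··b··> m13
  m10 = a.0 | b.0 | (b.a.0)\{b}\{b} :: ··a··> m13, ··b··> m14
  m11 = b.a.0 | 0 | (b.a.0)\{b}\{b} :: ··b··> m14
  m12 = 0 | (0 + 0) | (b.a.0)\{b}\{b} :: (no moves)
  m13 = 0 | b.0 | (b.a.0)\{b}\{b} :: ··b··> m15
  m14 = a.0 | 0 | (b.a.0)\{b}\{b} :: ··a··> m15
  m15 = 0 | 0 | (b.a.0)\{b}\{b} :: (no moves)
LTS(Q): 16 reachable states
  n0 = a.b.a.0 | (b.b.0 + a.(0 + 0) + a.(0 + 0)) | (b.a.0)\{b}\{b} :: ··a··> n1, ··a··> n2, ··b··> n3
  n1 = a.b.a.0 | (0 + 0) | (b.a.0)\{b}\{b} :: ··a··> n4
  n2 = b.a.0 | (b.b.0 + a.(0 + 0) + a.(0 + 0)) | (b.a.0)\{b}\{b} :: ··a··> n4, ··b··> n5, ··b··> n6
  n3 = a.b.a.0 | b.0 | (b.a.0)\{b}\{b} :: ··a··> n6, ··b··> n7
  n4 = b.a.0 | (0 + 0) | (b.a.0)\{b}\{b} :: ··b··> n8
  n5 = a.0 | (b.b.0 + a.(0 + 0) + a.(0 + 0)) | (b.a.0)\{b}\{b} :: ··a··> n8, ··a··> n9, ··b··> n10
  n6 = b.a.0 | b.0 | (b.a.0)\{b}\{b} :: ··b··> n10, ··b··> n11
  n7 = a.b.a.0 | 0 | (b.a.0)\{b}\{b} :: ··a··> n11
  n8 = a.0 | (0 + 0) | (b.a.0)\{b}\{b} :: ··a··> n12
  n9 = 0 | (b.b.0 + a.(0 + 0) + a.(0 + 0)) | (b.a.0)\{b}\{b} :: ··a··> n12, ··b··> n13
  n10 = a.0 | b.0 | (b.a.0)\{b}\{b} :: ··a··> n13, ··b··> n14
  n11 = b.a.0 | 0 | (b.a.0)\{b}\{b} :: ··b··> n14
  n12 = 0 | (0 + 0) | (b.a.0)\{b}\{b} :: (no moves)
  n13 = 0 | b.0 | (b.a.0)\{b}\{b} :: ··b··> n15
  n14 = a.0 | 0 | (b.a.0)\{b}\{b} :: ··a··> n15
  n15 = 0 | 0 | (b.a.0)\{b}\{b} :: (no moves)
Partition-refinement fixed point:
  B0 = {m0, n0}
  B1 = {m1, m7, n1, n7}
  B2 = {m11, m4, n11, n4}
  B3 = {m14, m8, n14, n8}
  B4 = {m12, m15, n12, n15}
  B5 = {m3, n3}
  B6 = {m6, n6}
  B7 = {m10, n10}
  B8 = {m13, n13}
  B9 = {m2, n2}
  B10 = {m5, n5}
  B11 = {m9, n9}
m0 ∈ B0, n0 ∈ B0 → same block

P ~ Q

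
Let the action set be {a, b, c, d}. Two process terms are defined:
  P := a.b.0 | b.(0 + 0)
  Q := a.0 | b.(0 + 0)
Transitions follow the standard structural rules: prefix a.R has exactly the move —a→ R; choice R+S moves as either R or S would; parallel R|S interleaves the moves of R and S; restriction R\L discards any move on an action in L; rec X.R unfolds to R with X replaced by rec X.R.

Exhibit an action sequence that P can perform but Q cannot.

abb

Reachable graph of P (6 states):
  m0 = a.b.0 | b.(0 + 0) ⊢ --a--▸ m1, --b--▸ m2
  m1 = b.0 | b.(0 + 0) ⊢ --b--▸ m3, --b--▸ m4
  m2 = a.b.0 | (0 + 0) ⊢ --a--▸ m4
  m3 = 0 | b.(0 + 0) ⊢ --b--▸ m5
  m4 = b.0 | (0 + 0) ⊢ --b--▸ m5
  m5 = 0 | (0 + 0) ⊢ deadlocked
Reachable graph of Q (4 states):
  n0 = a.0 | b.(0 + 0) ⊢ --a--▸ n1, --b--▸ n2
  n1 = 0 | b.(0 + 0) ⊢ --b--▸ n3
  n2 = a.0 | (0 + 0) ⊢ --a--▸ n3
  n3 = 0 | (0 + 0) ⊢ deadlocked
Trace ⟨abb⟩ through P, begin at {m0}:
  after a @ step 1: {m1}
  after b @ step 2: {m3, m4}
  after b @ step 3: {m5}
  — P admits the full trace.
Trace ⟨abb⟩ through Q, begin at {n0}:
  after a @ step 1: {n1}
  after b @ step 2: {n3}
  after b @ step 3: ∅ (Q stuck)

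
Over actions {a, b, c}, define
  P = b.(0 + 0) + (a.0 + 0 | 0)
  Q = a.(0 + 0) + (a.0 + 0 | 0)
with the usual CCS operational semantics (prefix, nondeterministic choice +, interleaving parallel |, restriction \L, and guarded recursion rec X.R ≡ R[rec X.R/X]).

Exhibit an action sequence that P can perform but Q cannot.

LTS(P): 3 reachable states
  p0 = b.(0 + 0) + (a.0 + 0 | 0) → -a-> p1, -b-> p2
  p1 = 0 → stopped
  p2 = 0 + 0 → stopped
LTS(Q): 3 reachable states
  q0 = a.(0 + 0) + (a.0 + 0 | 0) → -a-> q1, -a-> q2
  q1 = 0 → stopped
  q2 = 0 + 0 → stopped
Executing b from P (initial set {p0}):
  step 1 (b): {p2}
  ✓ P
Executing b from Q (initial set {q0}):
  step 1 (b): no successor for Q

b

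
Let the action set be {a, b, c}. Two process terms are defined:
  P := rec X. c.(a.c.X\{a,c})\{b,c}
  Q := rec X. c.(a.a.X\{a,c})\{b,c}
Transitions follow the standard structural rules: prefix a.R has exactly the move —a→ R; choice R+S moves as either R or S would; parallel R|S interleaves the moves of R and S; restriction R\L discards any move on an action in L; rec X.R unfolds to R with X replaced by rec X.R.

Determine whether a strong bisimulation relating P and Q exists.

P ≁ Q

P's transition system — 3 states:
  p0 = rec X. c.(a.c.X\{a,c})\{b,c} :: -c-> p1
  p1 = (a.c.(rec X. c.(a.c.X\{a,c})\{b,c})\{a,c})\{b,c} :: -a-> p2
  p2 = (c.(rec X. c.(a.c.X\{a,c})\{b,c})\{a,c})\{b,c} :: ∅
Q's transition system — 4 states:
  q0 = rec X. c.(a.a.X\{a,c})\{b,c} :: -c-> q1
  q1 = (a.a.(rec X. c.(a.a.X\{a,c})\{b,c})\{a,c})\{b,c} :: -a-> q2
  q2 = (a.(rec X. c.(a.a.X\{a,c})\{b,c})\{a,c})\{b,c} :: -a-> q3
  q3 = (rec X. c.(a.a.X\{a,c})\{b,c})\{a,c}\{b,c} :: ∅
Coarsest stable partition (strong bisimilarity classes):
  B0 = {p0}
  B1 = {p1, q2}
  B2 = {p2, q3}
  B3 = {q0}
  B4 = {q1}
p0 ∈ B0, q0 ∈ B3 → different blocks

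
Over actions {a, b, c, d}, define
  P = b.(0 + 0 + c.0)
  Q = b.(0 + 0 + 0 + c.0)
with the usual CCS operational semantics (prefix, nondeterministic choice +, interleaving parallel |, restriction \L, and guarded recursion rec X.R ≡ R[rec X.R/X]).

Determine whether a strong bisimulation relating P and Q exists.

P's transition system — 3 states:
  p0 = b.(0 + 0 + c.0) → --b--▸ p1
  p1 = 0 + 0 + c.0 → --c--▸ p2
  p2 = 0 → ∅
Q's transition system — 3 states:
  q0 = b.(0 + 0 + 0 + c.0) → --b--▸ q1
  q1 = 0 + 0 + 0 + c.0 → --c--▸ q2
  q2 = 0 → ∅
Bisimilarity quotient blocks:
  B0 = {p0, q0}
  B1 = {p1, q1}
  B2 = {p2, q2}
p0 ∈ B0, q0 ∈ B0 → same block

bisimilar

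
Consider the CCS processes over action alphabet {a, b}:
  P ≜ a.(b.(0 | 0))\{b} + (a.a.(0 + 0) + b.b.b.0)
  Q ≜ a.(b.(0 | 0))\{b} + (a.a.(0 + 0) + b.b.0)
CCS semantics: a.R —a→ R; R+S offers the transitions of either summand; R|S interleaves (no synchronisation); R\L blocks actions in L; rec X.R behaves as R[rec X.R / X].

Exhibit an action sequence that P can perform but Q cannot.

bbb

Reachable graph of P (7 states):
  u0 = a.(b.(0 | 0))\{b} + (a.a.(0 + 0) + b.b.b.0) | -a-> u1, -a-> u2, -b-> u3
  u1 = (b.(0 | 0))\{b} | ·
  u2 = a.(0 + 0) | -a-> u4
  u3 = b.b.0 | -b-> u5
  u4 = 0 + 0 | ·
  u5 = b.0 | -b-> u6
  u6 = 0 | ·
Reachable graph of Q (6 states):
  v0 = a.(b.(0 | 0))\{b} + (a.a.(0 + 0) + b.b.0) | -a-> v1, -a-> v2, -b-> v3
  v1 = (b.(0 | 0))\{b} | ·
  v2 = a.(0 + 0) | -a-> v4
  v3 = b.0 | -b-> v5
  v4 = 0 + 0 | ·
  v5 = 0 | ·
Trace ⟨bbb⟩ through P, begin at {u0}:
  step 1 (b): {u3}
  step 2 (b): {u5}
  step 3 (b): {u6}
  ✓ P
Trace ⟨bbb⟩ through Q, begin at {v0}:
  step 1 (b): {v3}
  step 2 (b): {v5}
  step 3 (b): ∅ (Q stuck)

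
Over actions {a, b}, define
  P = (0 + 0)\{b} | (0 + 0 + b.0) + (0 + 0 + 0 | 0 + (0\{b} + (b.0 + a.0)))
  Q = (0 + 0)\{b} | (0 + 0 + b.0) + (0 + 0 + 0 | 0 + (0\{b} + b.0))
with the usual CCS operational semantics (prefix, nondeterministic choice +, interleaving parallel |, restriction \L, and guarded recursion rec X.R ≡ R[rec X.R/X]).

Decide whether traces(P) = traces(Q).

P's transition system — 3 states:
  p0 = (0 + 0)\{b} | (0 + 0 + b.0) + (0 + 0 + 0 | 0 + (0\{b} + (b.0 + a.0))) has moves =a=> p1, =b=> p1, =b=> p2
  p1 = 0 has moves deadlocked
  p2 = (0 + 0)\{b} | 0 has moves deadlocked
Q's transition system — 3 states:
  q0 = (0 + 0)\{b} | (0 + 0 + b.0) + (0 + 0 + 0 | 0 + (0\{b} + b.0)) has moves =b=> q1, =b=> q2
  q1 = (0 + 0)\{b} | 0 has moves deadlocked
  q2 = 0 has moves deadlocked
Executing a from P (initial set {p0}):
  [1] a ⇒ {p1}
  — P admits the full trace.
Executing a from Q (initial set {q0}):
  [1] a ⇒ ∅  — Q cannot continue

trace-distinct — witness ⟨a⟩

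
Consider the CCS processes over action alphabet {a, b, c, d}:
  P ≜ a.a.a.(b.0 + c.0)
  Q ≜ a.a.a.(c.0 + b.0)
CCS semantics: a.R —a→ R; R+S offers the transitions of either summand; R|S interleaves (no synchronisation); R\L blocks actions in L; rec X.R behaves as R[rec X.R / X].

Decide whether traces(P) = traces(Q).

YES

LTS(P): 5 reachable states
  m0 = a.a.a.(b.0 + c.0) ⊢ =a=> m1
  m1 = a.a.(b.0 + c.0) ⊢ =a=> m2
  m2 = a.(b.0 + c.0) ⊢ =a=> m3
  m3 = b.0 + c.0 ⊢ =b=> m4, =c=> m4
  m4 = 0 ⊢ stopped
LTS(Q): 5 reachable states
  n0 = a.a.a.(c.0 + b.0) ⊢ =a=> n1
  n1 = a.a.(c.0 + b.0) ⊢ =a=> n2
  n2 = a.(c.0 + b.0) ⊢ =a=> n3
  n3 = c.0 + b.0 ⊢ =b=> n4, =c=> n4
  n4 = 0 ⊢ stopped
Bisimilarity quotient blocks:
  B0 = {m0, n0}
  B1 = {m1, n1}
  B2 = {m2, n2}
  B3 = {m3, n3}
  B4 = {m4, n4}
m0 ∈ B0, n0 ∈ B0 → same block
Bisimilar ⇒ trace-equivalent.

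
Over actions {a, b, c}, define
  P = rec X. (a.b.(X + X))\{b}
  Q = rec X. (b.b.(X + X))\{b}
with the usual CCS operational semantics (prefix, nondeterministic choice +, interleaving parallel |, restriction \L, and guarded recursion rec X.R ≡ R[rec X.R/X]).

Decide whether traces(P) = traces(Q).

LTS(P): 2 reachable states
  p0 = rec X. (a.b.(X + X))\{b} has moves ··a··> p1
  p1 = (b.((rec X. (a.b.(X + X))\{b}) + (rec X. (a.b.(X + X))\{b})))\{b} has moves ∅
LTS(Q): 1 reachable states
  q0 = rec X. (b.b.(X + X))\{b} has moves ∅
Executing a from P (initial set {p0}):
  step 1 (a): {p1}
  ✓ P
Executing a from Q (initial set {q0}):
  step 1 (a): no successor for Q

trace-distinct — witness ⟨a⟩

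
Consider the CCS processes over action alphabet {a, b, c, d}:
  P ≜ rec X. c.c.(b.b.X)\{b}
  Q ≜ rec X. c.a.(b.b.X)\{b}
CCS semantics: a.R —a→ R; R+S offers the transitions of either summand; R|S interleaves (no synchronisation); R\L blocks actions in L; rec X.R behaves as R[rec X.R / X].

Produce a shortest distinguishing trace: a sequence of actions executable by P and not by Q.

cc

Reachable graph of P (3 states):
  u0 = rec X. c.c.(b.b.X)\{b} has moves ··c··> u1
  u1 = c.(b.b.(rec X. c.c.(b.b.X)\{b}))\{b} has moves ··c··> u2
  u2 = (b.b.(rec X. c.c.(b.b.X)\{b}))\{b} has moves ∅
Reachable graph of Q (3 states):
  v0 = rec X. c.a.(b.b.X)\{b} has moves ··c··> v1
  v1 = a.(b.b.(rec X. c.a.(b.b.X)\{b}))\{b} has moves ··a··> v2
  v2 = (b.b.(rec X. c.a.(b.b.X)\{b}))\{b} has moves ∅
Trace ⟨cc⟩ through P, begin at {u0}:
  [1] c ⇒ {u1}
  [2] c ⇒ {u2}
  — P admits the full trace.
Trace ⟨cc⟩ through Q, begin at {v0}:
  [1] c ⇒ {v1}
  [2] c ⇒ ∅ (Q stuck)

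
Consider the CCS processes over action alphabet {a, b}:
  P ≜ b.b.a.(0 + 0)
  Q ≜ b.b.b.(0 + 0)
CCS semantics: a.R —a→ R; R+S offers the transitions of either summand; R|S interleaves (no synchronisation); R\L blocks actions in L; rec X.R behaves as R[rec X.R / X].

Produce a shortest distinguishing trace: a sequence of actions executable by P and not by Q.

Reachable graph of P (4 states):
  m0 = b.b.a.(0 + 0) :: --b--▸ m1
  m1 = b.a.(0 + 0) :: --b--▸ m2
  m2 = a.(0 + 0) :: --a--▸ m3
  m3 = 0 + 0 :: ∅
Reachable graph of Q (4 states):
  n0 = b.b.b.(0 + 0) :: --b--▸ n1
  n1 = b.b.(0 + 0) :: --b--▸ n2
  n2 = b.(0 + 0) :: --b--▸ n3
  n3 = 0 + 0 :: ∅
Run σ = ⟨bba⟩ on P: start {m0}
  [1] b ⇒ {m1}
  [2] b ⇒ {m2}
  [3] a ⇒ {m3}
  — P admits the full trace.
Run σ = ⟨bba⟩ on Q: start {n0}
  [1] b ⇒ {n1}
  [2] b ⇒ {n2}
  [3] a ⇒ ∅  — Q cannot continue

bba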